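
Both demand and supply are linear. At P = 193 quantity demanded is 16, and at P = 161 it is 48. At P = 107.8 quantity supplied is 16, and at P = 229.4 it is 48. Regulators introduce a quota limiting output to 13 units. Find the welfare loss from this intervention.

1033.35

Demand slope = (161 − 193)/(48 − 16) = −1, so P = 209 − Q.
Supply slope = (229.4 − 107.8)/(48 − 16) = 3.8, so P = 47 + 3.8Q.
Competitive equilibrium: 209 − Q = 47 + 3.8Q → Q* = 33.75, P* = 175.25.
At Q = 13: demand price = 209 − 1·13 = 196; supply price = 47 + 3.8·13 = 96.4.
ΔQ = 33.75 − 13 = 20.75; wedge = 196 − 96.4 = 99.6.
DWL = ½ × 20.75 × 99.6 = 1033.35.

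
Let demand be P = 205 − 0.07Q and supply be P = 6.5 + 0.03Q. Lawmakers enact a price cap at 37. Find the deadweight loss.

Competitive equilibrium: 205 − 0.07Q = 6.5 + 0.03Q → Q* = 1985, P* = 66.05.
At the ceiling P = 37, quantity supplied = (37 − 6.5)/0.03 = 1016.66667.
Willingness to pay at Q' = 1016.66667: 205 − 0.07·1016.66667 = 133.83333.
ΔQ = 1985 − 1016.66667 = 968.33333; wedge = 133.83333 − 37 = 96.83333.
Deadweight loss = ½ × 968.33333 × 96.83333 = 46883.47.

46883.47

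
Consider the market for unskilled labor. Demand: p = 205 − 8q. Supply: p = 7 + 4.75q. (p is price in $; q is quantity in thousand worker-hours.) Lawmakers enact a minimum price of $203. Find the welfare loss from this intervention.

Competitive equilibrium: 205 − 8q = 7 + 4.75q → q* = 15.5294, p* = 80.7647.
At the floor p = 203, quantity demanded = (205 − 203)/8 = 0.25.
Sellers' marginal cost at q' = 0.25: 7 + 4.75·0.25 = 8.1875.
Δq = 15.5294 − 0.25 = 15.2794; wedge = 203 − 8.1875 = 194.8125.
The triangle = ½ × 15.2794 × 194.8125 = $1488.31 thousand.

$1488.31 thousand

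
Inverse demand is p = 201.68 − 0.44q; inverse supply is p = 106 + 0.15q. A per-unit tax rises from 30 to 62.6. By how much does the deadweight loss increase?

2558.27

Competitive equilibrium: 201.68 − 0.44q = 106 + 0.15q → q* = 162.1695, p* = 130.3254.
For a per-unit tax t: Δq = t/0.59, so DWL = ½·t·(t/0.59) = t²/1.18.
At t = 30: DWL = 762.712. At t = 62.6: DWL = 3320.983.
Increase = 3320.983 − 762.712 = 2558.27.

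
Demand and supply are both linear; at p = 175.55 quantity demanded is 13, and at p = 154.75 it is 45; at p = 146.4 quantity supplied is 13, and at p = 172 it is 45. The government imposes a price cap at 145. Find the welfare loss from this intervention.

Demand slope = (154.75 − 175.55)/(45 − 13) = −0.65, so p = 184 − 0.65q.
Supply slope = (172 − 146.4)/(45 − 13) = 0.8, so p = 136 + 0.8q.
Competitive equilibrium: 184 − 0.65q = 136 + 0.8q → q* = 33.1034, p* = 162.4828.
At the ceiling p = 145, quantity supplied = (145 − 136)/0.8 = 11.25.
Willingness to pay at q' = 11.25: 184 − 0.65·11.25 = 176.6875.
Δq = 33.1034 − 11.25 = 21.8534; wedge = 176.6875 − 145 = 31.6875.
Welfare loss = ½ × 21.8534 × 31.6875 = 346.24.

346.24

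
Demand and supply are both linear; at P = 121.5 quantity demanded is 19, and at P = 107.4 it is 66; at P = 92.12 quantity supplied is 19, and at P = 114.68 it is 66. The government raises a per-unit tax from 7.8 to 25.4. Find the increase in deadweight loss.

374.56

Demand slope = (107.4 − 121.5)/(66 − 19) = −0.3, so P = 127.2 − 0.3Q.
Supply slope = (114.68 − 92.12)/(66 − 19) = 0.48, so P = 83 + 0.48Q.
Competitive equilibrium: 127.2 − 0.3Q = 83 + 0.48Q → Q* = 56.6667, P* = 110.2.
For a per-unit tax t: ΔQ = t/0.78, so DWL = ½·t·(t/0.78) = t²/1.56.
At t = 7.8: DWL = 39. At t = 25.4: DWL = 413.564.
Increase = 413.564 − 39 = 374.56.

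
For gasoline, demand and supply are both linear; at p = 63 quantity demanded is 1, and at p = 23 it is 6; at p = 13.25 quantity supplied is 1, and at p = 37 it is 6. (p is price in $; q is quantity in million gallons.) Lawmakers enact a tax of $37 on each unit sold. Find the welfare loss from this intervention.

$53.69 million

Demand slope = (23 − 63)/(6 − 1) = −8, so p = 71 − 8q.
Supply slope = (37 − 13.25)/(6 − 1) = 4.75, so p = 8.5 + 4.75q.
Competitive equilibrium: 71 − 8q = 8.5 + 4.75q → q* = 4.902, p* = 31.7843.
With the tax, the buyer price exceeds the seller price by 37: (71 − 8q) − (8.5 + 4.75q) = 37 → q' = 2.
Δq = 4.902 − 2 = 2.902; the wedge equals the tax, 37.
DWL = ½ × 2.902 × 37 = $53.69 million.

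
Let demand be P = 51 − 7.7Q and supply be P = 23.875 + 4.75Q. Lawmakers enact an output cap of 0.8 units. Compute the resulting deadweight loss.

Competitive equilibrium: 51 − 7.7Q = 23.875 + 4.75Q → Q* = 2.1787, P* = 34.2239.
At Q = 0.8: demand price = 51 − 7.7·0.8 = 44.84; supply price = 23.875 + 4.75·0.8 = 27.675.
ΔQ = 2.1787 − 0.8 = 1.3787; wedge = 44.84 − 27.675 = 17.165.
Deadweight loss = ½ × 1.3787 × 17.165 = 11.83.

11.83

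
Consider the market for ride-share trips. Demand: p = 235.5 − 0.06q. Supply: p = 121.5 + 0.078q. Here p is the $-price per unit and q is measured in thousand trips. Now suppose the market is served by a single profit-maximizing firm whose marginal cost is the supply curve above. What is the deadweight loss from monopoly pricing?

Competitive equilibrium: 235.5 − 0.06q = 121.5 + 0.078q → q* = 826.08696, p* = 185.93478.
Marginal revenue: MR = 235.5 − 0.12q. Set MR = MC: 235.5 − 0.12q = 121.5 + 0.078q → q_m = 575.75758.
Price p_m = 235.5 − 0.06·575.75758 = 200.95455; MC(q_m) = 121.5 + 0.078·575.75758 = 166.40909.
Competitive q* = 826.08696, so Δq = 250.32938; wedge = 200.95455 − 166.40909 = 34.54546.
Deadweight loss = ½ × 250.32938 × 34.54546 = $4323.87 thousand.

$4323.87 thousand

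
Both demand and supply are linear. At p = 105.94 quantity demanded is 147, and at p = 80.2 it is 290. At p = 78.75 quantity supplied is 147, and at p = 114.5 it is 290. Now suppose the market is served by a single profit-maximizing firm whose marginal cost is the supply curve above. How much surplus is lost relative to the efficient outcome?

827.42

Demand slope = (80.2 − 105.94)/(290 − 147) = −0.18, so p = 132.4 − 0.18q.
Supply slope = (114.5 − 78.75)/(290 − 147) = 0.25, so p = 42 + 0.25q.
Competitive equilibrium: 132.4 − 0.18q = 42 + 0.25q → q* = 210.2326, p* = 94.5581.
Marginal revenue: MR = 132.4 − 0.36q. Set MR = MC: 132.4 − 0.36q = 42 + 0.25q → q_m = 148.1967.
Price p_m = 132.4 − 0.18·148.1967 = 105.7246; MC(q_m) = 42 + 0.25·148.1967 = 79.0492.
Competitive q* = 210.2326, so Δq = 62.0359; wedge = 105.7246 − 79.0492 = 26.6754.
Welfare loss = ½ × 62.0359 × 26.6754 = 827.42.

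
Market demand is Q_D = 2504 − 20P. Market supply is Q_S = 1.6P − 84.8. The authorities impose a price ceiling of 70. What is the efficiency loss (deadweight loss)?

2147.22

In inverse form: demand P = 125.2 − 0.05Q, supply P = 53 + 0.625Q.
Competitive equilibrium: 125.2 − 0.05Q = 53 + 0.625Q → Q* = 106.963, P* = 119.8519.
At the ceiling P = 70, quantity supplied = (70 − 53)/0.625 = 27.2.
Willingness to pay at Q' = 27.2: 125.2 − 0.05·27.2 = 123.84.
ΔQ = 106.963 − 27.2 = 79.763; wedge = 123.84 − 70 = 53.84.
DWL = ½ × 79.763 × 53.84 = 2147.22.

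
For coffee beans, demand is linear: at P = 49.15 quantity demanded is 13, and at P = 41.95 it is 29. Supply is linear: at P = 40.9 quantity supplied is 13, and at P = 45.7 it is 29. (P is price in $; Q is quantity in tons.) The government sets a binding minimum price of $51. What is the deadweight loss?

Demand slope = (41.95 − 49.15)/(29 − 13) = −0.45, so P = 55 − 0.45Q.
Supply slope = (45.7 − 40.9)/(29 − 13) = 0.3, so P = 37 + 0.3Q.
Competitive equilibrium: 55 − 0.45Q = 37 + 0.3Q → Q* = 24, P* = 44.2.
At the floor P = 51, quantity demanded = (55 − 51)/0.45 = 8.8889.
Sellers' marginal cost at Q' = 8.8889: 37 + 0.3·8.8889 = 39.6667.
ΔQ = 24 − 8.8889 = 15.1111; wedge = 51 − 39.6667 = 11.3333.
Deadweight loss = ½ × 15.1111 × 11.3333 = $85.63.

$85.63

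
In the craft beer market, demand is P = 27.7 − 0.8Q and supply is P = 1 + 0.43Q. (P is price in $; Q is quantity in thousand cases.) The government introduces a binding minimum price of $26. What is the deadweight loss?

Competitive equilibrium: 27.7 − 0.8Q = 1 + 0.43Q → Q* = 21.7073, P* = 10.3341.
At the floor P = 26, quantity demanded = (27.7 − 26)/0.8 = 2.125.
Sellers' marginal cost at Q' = 2.125: 1 + 0.43·2.125 = 1.9138.
ΔQ = 21.7073 − 2.125 = 19.5823; wedge = 26 − 1.9138 = 24.0862.
Deadweight loss = ½ × 19.5823 × 24.0862 = $235.83 thousand.

$235.83 thousand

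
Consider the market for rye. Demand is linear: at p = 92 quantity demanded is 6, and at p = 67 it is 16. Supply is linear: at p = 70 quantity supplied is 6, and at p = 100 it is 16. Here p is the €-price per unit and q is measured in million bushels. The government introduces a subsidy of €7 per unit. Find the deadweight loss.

Demand slope = (67 − 92)/(16 − 6) = −2.5, so p = 107 − 2.5q.
Supply slope = (100 − 70)/(16 − 6) = 3, so p = 52 + 3q.
Competitive equilibrium: 107 − 2.5q = 52 + 3q → q* = 10, p* = 82.
The subsidy lowers effective supply by 7: p = 45 + 3q.
New quantity: 107 − 2.5q = 45 + 3q → q' = 11.2727.
Overproduction Δq = 11.2727 − 10 = 1.2727; wedge = subsidy = 7.
Welfare loss = ½ × 1.2727 × 7 = €4.45 million.

€4.45 million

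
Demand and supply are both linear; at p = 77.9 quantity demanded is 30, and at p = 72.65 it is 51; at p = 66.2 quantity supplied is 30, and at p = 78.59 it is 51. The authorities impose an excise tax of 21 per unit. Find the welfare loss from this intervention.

Demand slope = (72.65 − 77.9)/(51 − 30) = −0.25, so p = 85.4 − 0.25q.
Supply slope = (78.59 − 66.2)/(51 − 30) = 0.59, so p = 48.5 + 0.59q.
Competitive equilibrium: 85.4 − 0.25q = 48.5 + 0.59q → q* = 43.9286, p* = 74.4179.
With the tax, the buyer price exceeds the seller price by 21: (85.4 − 0.25q) − (48.5 + 0.59q) = 21 → q' = 18.9286.
Δq = 43.9286 − 18.9286 = 25; the wedge equals the tax, 21.
The triangle = ½ × 25 × 21 = 262.50.

262.50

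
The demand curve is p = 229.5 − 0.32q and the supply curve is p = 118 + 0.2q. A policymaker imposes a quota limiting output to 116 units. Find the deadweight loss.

Competitive equilibrium: 229.5 − 0.32q = 118 + 0.2q → q* = 214.4231, p* = 160.8846.
At q = 116: demand price = 229.5 − 0.32·116 = 192.38; supply price = 118 + 0.2·116 = 141.2.
Δq = 214.4231 − 116 = 98.4231; wedge = 192.38 − 141.2 = 51.18.
The triangle = ½ × 98.4231 × 51.18 = 2518.65.

2518.65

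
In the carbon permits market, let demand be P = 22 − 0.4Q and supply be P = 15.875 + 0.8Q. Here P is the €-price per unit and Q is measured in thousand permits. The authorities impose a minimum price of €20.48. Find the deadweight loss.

€1.02 thousand

Competitive equilibrium: 22 − 0.4Q = 15.875 + 0.8Q → Q* = 5.1042, P* = 19.9583.
At the floor P = 20.48, quantity demanded = (22 − 20.48)/0.4 = 3.8.
Sellers' marginal cost at Q' = 3.8: 15.875 + 0.8·3.8 = 18.915.
ΔQ = 5.1042 − 3.8 = 1.3042; wedge = 20.48 − 18.915 = 1.565.
The triangle = ½ × 1.3042 × 1.565 = €1.02 thousand.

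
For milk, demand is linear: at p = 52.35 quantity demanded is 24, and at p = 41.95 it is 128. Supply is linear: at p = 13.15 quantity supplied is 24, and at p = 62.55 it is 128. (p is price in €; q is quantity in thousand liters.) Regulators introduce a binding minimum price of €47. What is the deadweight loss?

€61.91 thousand

Demand slope = (41.95 − 52.35)/(128 − 24) = −0.1, so p = 54.75 − 0.1q.
Supply slope = (62.55 − 13.15)/(128 − 24) = 0.475, so p = 1.75 + 0.475q.
Competitive equilibrium: 54.75 − 0.1q = 1.75 + 0.475q → q* = 92.1739, p* = 45.5326.
At the floor p = 47, quantity demanded = (54.75 − 47)/0.1 = 77.5.
Sellers' marginal cost at q' = 77.5: 1.75 + 0.475·77.5 = 38.5625.
Δq = 92.1739 − 77.5 = 14.6739; wedge = 47 − 38.5625 = 8.4375.
Welfare loss = ½ × 14.6739 × 8.4375 = €61.91 thousand.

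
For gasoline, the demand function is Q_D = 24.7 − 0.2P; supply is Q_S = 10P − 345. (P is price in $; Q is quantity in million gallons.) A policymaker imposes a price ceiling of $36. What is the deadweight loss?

$15.32 million

In inverse form: demand P = 123.5 − 5Q, supply P = 34.5 + 0.1Q.
Competitive equilibrium: 123.5 − 5Q = 34.5 + 0.1Q → Q* = 17.451, P* = 36.2451.
At the ceiling P = 36, quantity supplied = (36 − 34.5)/0.1 = 15.
Willingness to pay at Q' = 15: 123.5 − 5·15 = 48.5.
ΔQ = 17.451 − 15 = 2.451; wedge = 48.5 − 36 = 12.5.
Deadweight loss = ½ × 2.451 × 12.5 = $15.32 million.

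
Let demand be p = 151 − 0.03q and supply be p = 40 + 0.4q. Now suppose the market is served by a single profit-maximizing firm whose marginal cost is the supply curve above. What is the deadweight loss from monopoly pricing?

Competitive equilibrium: 151 − 0.03q = 40 + 0.4q → q* = 258.1395, p* = 143.2558.
Marginal revenue: MR = 151 − 0.06q. Set MR = MC: 151 − 0.06q = 40 + 0.4q → q_m = 241.3043.
Price p_m = 151 − 0.03·241.3043 = 143.7609; MC(q_m) = 40 + 0.4·241.3043 = 136.5217.
Competitive q* = 258.1395, so Δq = 16.8352; wedge = 143.7609 − 136.5217 = 7.2392.
DWL = ½ × 16.8352 × 7.2392 = 60.94.

60.94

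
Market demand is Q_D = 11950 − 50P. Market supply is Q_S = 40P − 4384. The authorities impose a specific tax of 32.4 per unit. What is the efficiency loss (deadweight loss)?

11664

In inverse form: demand P = 239 − 0.02Q, supply P = 109.6 + 0.025Q.
Competitive equilibrium: 239 − 0.02Q = 109.6 + 0.025Q → Q* = 2875.5556, P* = 181.4889.
With the tax, the buyer price exceeds the seller price by 32.4: (239 − 0.02Q) − (109.6 + 0.025Q) = 32.4 → Q' = 2155.5556.
ΔQ = 2875.5556 − 2155.5556 = 720; the wedge equals the tax, 32.4.
The triangle = ½ × 720 × 32.4 = 11664.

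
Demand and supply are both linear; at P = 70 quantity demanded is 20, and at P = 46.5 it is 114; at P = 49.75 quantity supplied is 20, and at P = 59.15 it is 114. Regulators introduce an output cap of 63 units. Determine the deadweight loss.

38.63

Demand slope = (46.5 − 70)/(114 − 20) = −0.25, so P = 75 − 0.25Q.
Supply slope = (59.15 − 49.75)/(114 − 20) = 0.1, so P = 47.75 + 0.1Q.
Competitive equilibrium: 75 − 0.25Q = 47.75 + 0.1Q → Q* = 77.8571, P* = 55.5357.
At Q = 63: demand price = 75 − 0.25·63 = 59.25; supply price = 47.75 + 0.1·63 = 54.05.
ΔQ = 77.8571 − 63 = 14.8571; wedge = 59.25 − 54.05 = 5.2.
Deadweight loss = ½ × 14.8571 × 5.2 = 38.63.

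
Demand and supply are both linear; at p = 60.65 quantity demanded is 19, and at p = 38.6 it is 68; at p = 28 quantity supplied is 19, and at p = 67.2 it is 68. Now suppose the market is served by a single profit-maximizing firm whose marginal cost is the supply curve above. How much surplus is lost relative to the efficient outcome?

89.15

Demand slope = (38.6 − 60.65)/(68 − 19) = −0.45, so p = 69.2 − 0.45q.
Supply slope = (67.2 − 28)/(68 − 19) = 0.8, so p = 12.8 + 0.8q.
Competitive equilibrium: 69.2 − 0.45q = 12.8 + 0.8q → q* = 45.12, p* = 48.896.
Marginal revenue: MR = 69.2 − 0.9q. Set MR = MC: 69.2 − 0.9q = 12.8 + 0.8q → q_m = 33.1765.
Price p_m = 69.2 − 0.45·33.1765 = 54.2706; MC(q_m) = 12.8 + 0.8·33.1765 = 39.3412.
Competitive q* = 45.12, so Δq = 11.9435; wedge = 54.2706 − 39.3412 = 14.9294.
Welfare loss = ½ × 11.9435 × 14.9294 = 89.15.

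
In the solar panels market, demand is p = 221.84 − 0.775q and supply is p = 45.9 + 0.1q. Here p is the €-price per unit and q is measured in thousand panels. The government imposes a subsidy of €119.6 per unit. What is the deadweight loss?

€8173.81 thousand

Competitive equilibrium: 221.84 − 0.775q = 45.9 + 0.1q → q* = 201.07429, p* = 66.00743.
The subsidy lowers effective supply by 119.6: p = 0.1q − 73.7.
New quantity: 221.84 − 0.775q = 0.1q − 73.7 → q' = 337.76.
Overproduction Δq = 337.76 − 201.07429 = 136.68571; wedge = subsidy = 119.6.
The triangle = ½ × 136.68571 × 119.6 = €8173.81 thousand.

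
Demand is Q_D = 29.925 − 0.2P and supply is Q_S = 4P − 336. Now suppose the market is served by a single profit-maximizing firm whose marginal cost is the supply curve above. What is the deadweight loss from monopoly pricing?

In inverse form: demand P = 149.625 − 5Q, supply P = 84 + 0.25Q.
Competitive equilibrium: 149.625 − 5Q = 84 + 0.25Q → Q* = 12.5, P* = 87.125.
Marginal revenue: MR = 149.625 − 10Q. Set MR = MC: 149.625 − 10Q = 84 + 0.25Q → Q_m = 6.4024.
Price P_m = 149.625 − 5·6.4024 = 117.613; MC(Q_m) = 84 + 0.25·6.4024 = 85.6006.
Competitive Q* = 12.5, so ΔQ = 6.0976; wedge = 117.613 − 85.6006 = 32.0124.
The triangle = ½ × 6.0976 × 32.0124 = 97.60.

97.60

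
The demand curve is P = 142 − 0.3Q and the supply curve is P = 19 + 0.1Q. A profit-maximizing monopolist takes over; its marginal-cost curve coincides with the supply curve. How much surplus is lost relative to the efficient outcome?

3473.49

Competitive equilibrium: 142 − 0.3Q = 19 + 0.1Q → Q* = 307.5, P* = 49.75.
Marginal revenue: MR = 142 − 0.6Q. Set MR = MC: 142 − 0.6Q = 19 + 0.1Q → Q_m = 175.71429.
Price P_m = 142 − 0.3·175.71429 = 89.28571; MC(Q_m) = 19 + 0.1·175.71429 = 36.57143.
Competitive Q* = 307.5, so ΔQ = 131.78571; wedge = 89.28571 − 36.57143 = 52.71428.
Deadweight loss = ½ × 131.78571 × 52.71428 = 3473.49.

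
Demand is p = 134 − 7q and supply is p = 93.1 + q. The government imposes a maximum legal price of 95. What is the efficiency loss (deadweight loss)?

Competitive equilibrium: 134 − 7q = 93.1 + q → q* = 5.1125, p* = 98.2125.
At the ceiling p = 95, quantity supplied = (95 − 93.1)/1 = 1.9.
Willingness to pay at q' = 1.9: 134 − 7·1.9 = 120.7.
Δq = 5.1125 − 1.9 = 3.2125; wedge = 120.7 − 95 = 25.7.
The triangle = ½ × 3.2125 × 25.7 = 41.28.

41.28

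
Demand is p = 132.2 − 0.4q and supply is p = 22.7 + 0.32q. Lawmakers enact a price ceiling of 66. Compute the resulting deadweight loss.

101.25

Competitive equilibrium: 132.2 − 0.4q = 22.7 + 0.32q → q* = 152.0833, p* = 71.3667.
At the ceiling p = 66, quantity supplied = (66 − 22.7)/0.32 = 135.3125.
Willingness to pay at q' = 135.3125: 132.2 − 0.4·135.3125 = 78.075.
Δq = 152.0833 − 135.3125 = 16.7708; wedge = 78.075 − 66 = 12.075.
Welfare loss = ½ × 16.7708 × 12.075 = 101.25.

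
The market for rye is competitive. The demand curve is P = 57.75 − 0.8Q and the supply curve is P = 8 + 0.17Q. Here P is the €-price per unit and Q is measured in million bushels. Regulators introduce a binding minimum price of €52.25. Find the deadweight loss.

€956.70 million

Competitive equilibrium: 57.75 − 0.8Q = 8 + 0.17Q → Q* = 51.2887, P* = 16.7191.
At the floor P = 52.25, quantity demanded = (57.75 − 52.25)/0.8 = 6.875.
Sellers' marginal cost at Q' = 6.875: 8 + 0.17·6.875 = 9.1688.
ΔQ = 51.2887 − 6.875 = 44.4137; wedge = 52.25 − 9.1688 = 43.0812.
Welfare loss = ½ × 44.4137 × 43.0812 = €956.70 million.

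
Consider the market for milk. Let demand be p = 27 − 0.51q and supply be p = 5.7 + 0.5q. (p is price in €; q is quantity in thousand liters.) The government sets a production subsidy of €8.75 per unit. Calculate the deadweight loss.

€37.90 thousand

Competitive equilibrium: 27 − 0.51q = 5.7 + 0.5q → q* = 21.0891, p* = 16.2446.
The subsidy lowers effective supply by 8.75: p = 0.5q − 3.05.
New quantity: 27 − 0.51q = 0.5q − 3.05 → q' = 29.7525.
Overproduction Δq = 29.7525 − 21.0891 = 8.6634; wedge = subsidy = 8.75.
DWL = ½ × 8.6634 × 8.75 = €37.90 thousand.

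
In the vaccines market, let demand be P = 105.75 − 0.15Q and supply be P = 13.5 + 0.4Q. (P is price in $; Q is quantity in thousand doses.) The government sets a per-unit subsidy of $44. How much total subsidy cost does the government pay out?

Competitive equilibrium: 105.75 − 0.15Q = 13.5 + 0.4Q → Q* = 167.7273, P* = 80.5909.
The subsidy lowers effective supply by 44: P = 0.4Q − 30.5.
New quantity: 105.75 − 0.15Q = 0.4Q − 30.5 → Q' = 247.7273.
Total subsidy cost = 44 × 247.7273 = $10900 thousand.

$10900 thousand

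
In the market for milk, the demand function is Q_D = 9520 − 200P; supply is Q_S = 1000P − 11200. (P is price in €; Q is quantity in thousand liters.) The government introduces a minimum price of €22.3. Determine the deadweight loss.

In inverse form: demand P = 47.6 − 0.005Q, supply P = 11.2 + 0.001Q.
Competitive equilibrium: 47.6 − 0.005Q = 11.2 + 0.001Q → Q* = 6066.6667, P* = 17.2667.
At the floor P = 22.3, quantity demanded = (47.6 − 22.3)/0.005 = 5060.
Sellers' marginal cost at Q' = 5060: 11.2 + 0.001·5060 = 16.26.
ΔQ = 6066.6667 − 5060 = 1006.6667; wedge = 22.3 − 16.26 = 6.04.
Deadweight loss = ½ × 1006.6667 × 6.04 = €3040.13 thousand.

€3040.13 thousand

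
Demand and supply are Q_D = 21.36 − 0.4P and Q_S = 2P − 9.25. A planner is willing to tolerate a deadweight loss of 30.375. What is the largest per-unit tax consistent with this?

In inverse form: demand P = 53.4 − 2.5Q, supply P = 4.625 + 0.5Q.
Competitive equilibrium: 53.4 − 2.5Q = 4.625 + 0.5Q → Q* = 16.2583, P* = 12.7542.
A tax t gives ΔQ = t/3 and wedge t, so DWL = t²/6.
t²/6 = 30.375 → t² = 182.25 → t = 13.5.

13.5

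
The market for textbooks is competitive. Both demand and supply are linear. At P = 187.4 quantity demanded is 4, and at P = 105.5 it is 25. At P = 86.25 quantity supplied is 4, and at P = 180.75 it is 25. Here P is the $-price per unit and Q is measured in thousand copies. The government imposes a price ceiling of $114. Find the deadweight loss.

$144.97 thousand

Demand slope = (105.5 − 187.4)/(25 − 4) = −3.9, so P = 203 − 3.9Q.
Supply slope = (180.75 − 86.25)/(25 − 4) = 4.5, so P = 68.25 + 4.5Q.
Competitive equilibrium: 203 − 3.9Q = 68.25 + 4.5Q → Q* = 16.0417, P* = 140.4375.
At the ceiling P = 114, quantity supplied = (114 − 68.25)/4.5 = 10.1667.
Willingness to pay at Q' = 10.1667: 203 − 3.9·10.1667 = 163.3499.
ΔQ = 16.0417 − 10.1667 = 5.875; wedge = 163.3499 − 114 = 49.3499.
Deadweight loss = ½ × 5.875 × 49.3499 = $144.97 thousand.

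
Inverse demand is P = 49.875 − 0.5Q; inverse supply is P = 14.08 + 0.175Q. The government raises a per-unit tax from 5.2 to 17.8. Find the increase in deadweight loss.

214.67

Competitive equilibrium: 49.875 − 0.5Q = 14.08 + 0.175Q → Q* = 53.0296, P* = 23.3602.
For a per-unit tax t: ΔQ = t/0.675, so DWL = ½·t·(t/0.675) = t²/1.35.
At t = 5.2: DWL = 20.03. At t = 17.8: DWL = 234.696.
Increase = 234.696 − 20.03 = 214.67.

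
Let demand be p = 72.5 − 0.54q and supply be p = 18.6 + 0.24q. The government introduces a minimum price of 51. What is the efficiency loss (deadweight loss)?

Competitive equilibrium: 72.5 − 0.54q = 18.6 + 0.24q → q* = 69.1026, p* = 35.1846.
At the floor p = 51, quantity demanded = (72.5 − 51)/0.54 = 39.8148.
Sellers' marginal cost at q' = 39.8148: 18.6 + 0.24·39.8148 = 28.1556.
Δq = 69.1026 − 39.8148 = 29.2878; wedge = 51 − 28.1556 = 22.8444.
Welfare loss = ½ × 29.2878 × 22.8444 = 334.53.

334.53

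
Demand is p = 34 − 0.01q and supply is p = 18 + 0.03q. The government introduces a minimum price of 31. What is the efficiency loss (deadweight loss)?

Competitive equilibrium: 34 − 0.01q = 18 + 0.03q → q* = 400, p* = 30.
At the floor p = 31, quantity demanded = (34 − 31)/0.01 = 300.
Sellers' marginal cost at q' = 300: 18 + 0.03·300 = 27.
Δq = 400 − 300 = 100; wedge = 31 − 27 = 4.
Deadweight loss = ½ × 100 × 4 = 200.

200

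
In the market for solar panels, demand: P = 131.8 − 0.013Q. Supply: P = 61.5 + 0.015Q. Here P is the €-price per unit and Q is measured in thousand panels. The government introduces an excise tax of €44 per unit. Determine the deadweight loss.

Competitive equilibrium: 131.8 − 0.013Q = 61.5 + 0.015Q → Q* = 2510.7143, P* = 99.1607.
With the tax, the buyer price exceeds the seller price by 44: (131.8 − 0.013Q) − (61.5 + 0.015Q) = 44 → Q' = 939.2857.
ΔQ = 2510.7143 − 939.2857 = 1571.4286; the wedge equals the tax, 44.
DWL = ½ × 1571.4286 × 44 = €34571.43 thousand.

€34571.43 thousand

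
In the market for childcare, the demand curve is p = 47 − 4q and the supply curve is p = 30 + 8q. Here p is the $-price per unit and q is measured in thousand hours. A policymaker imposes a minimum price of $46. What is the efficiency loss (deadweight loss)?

$8.17 thousand

Competitive equilibrium: 47 − 4q = 30 + 8q → q* = 1.4167, p* = 41.3333.
At the floor p = 46, quantity demanded = (47 − 46)/4 = 0.25.
Sellers' marginal cost at q' = 0.25: 30 + 8·0.25 = 32.
Δq = 1.4167 − 0.25 = 1.1667; wedge = 46 − 32 = 14.
The triangle = ½ × 1.1667 × 14 = $8.17 thousand.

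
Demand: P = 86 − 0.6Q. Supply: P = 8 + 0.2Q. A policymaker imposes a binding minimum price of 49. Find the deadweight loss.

Competitive equilibrium: 86 − 0.6Q = 8 + 0.2Q → Q* = 97.5, P* = 27.5.
At the floor P = 49, quantity demanded = (86 − 49)/0.6 = 61.6667.
Sellers' marginal cost at Q' = 61.6667: 8 + 0.2·61.6667 = 20.3333.
ΔQ = 97.5 − 61.6667 = 35.8333; wedge = 49 − 20.3333 = 28.6667.
DWL = ½ × 35.8333 × 28.6667 = 513.61.

513.61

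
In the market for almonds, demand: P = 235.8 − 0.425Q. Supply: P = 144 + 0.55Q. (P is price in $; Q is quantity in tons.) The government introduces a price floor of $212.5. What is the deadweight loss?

Competitive equilibrium: 235.8 − 0.425Q = 144 + 0.55Q → Q* = 94.1538, P* = 195.7846.
At the floor P = 212.5, quantity demanded = (235.8 − 212.5)/0.425 = 54.8235.
Sellers' marginal cost at Q' = 54.8235: 144 + 0.55·54.8235 = 174.1529.
ΔQ = 94.1538 − 54.8235 = 39.3303; wedge = 212.5 − 174.1529 = 38.3471.
DWL = ½ × 39.3303 × 38.3471 = $754.10.

$754.10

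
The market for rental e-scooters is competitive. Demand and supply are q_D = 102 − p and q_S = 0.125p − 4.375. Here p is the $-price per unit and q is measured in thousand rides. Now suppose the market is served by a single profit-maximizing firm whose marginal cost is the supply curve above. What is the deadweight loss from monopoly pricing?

$2.49 thousand

In inverse form: demand p = 102 − q, supply p = 35 + 8q.
Competitive equilibrium: 102 − q = 35 + 8q → q* = 7.4444, p* = 94.5556.
Marginal revenue: MR = 102 − 2q. Set MR = MC: 102 − 2q = 35 + 8q → q_m = 6.7.
Price p_m = 102 − 1·6.7 = 95.3; MC(q_m) = 35 + 8·6.7 = 88.6.
Competitive q* = 7.4444, so Δq = 0.7444; wedge = 95.3 − 88.6 = 6.7.
The triangle = ½ × 0.7444 × 6.7 = $2.49 thousand.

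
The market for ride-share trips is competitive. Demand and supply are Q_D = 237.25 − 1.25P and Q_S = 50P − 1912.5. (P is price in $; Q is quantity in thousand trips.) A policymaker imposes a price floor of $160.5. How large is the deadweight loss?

In inverse form: demand P = 189.8 − 0.8Q, supply P = 38.25 + 0.02Q.
Competitive equilibrium: 189.8 − 0.8Q = 38.25 + 0.02Q → Q* = 184.8171, P* = 41.9463.
At the floor P = 160.5, quantity demanded = (189.8 − 160.5)/0.8 = 36.625.
Sellers' marginal cost at Q' = 36.625: 38.25 + 0.02·36.625 = 38.9825.
ΔQ = 184.8171 − 36.625 = 148.1921; wedge = 160.5 − 38.9825 = 121.5175.
DWL = ½ × 148.1921 × 121.5175 = $9003.97 thousand.

$9003.97 thousand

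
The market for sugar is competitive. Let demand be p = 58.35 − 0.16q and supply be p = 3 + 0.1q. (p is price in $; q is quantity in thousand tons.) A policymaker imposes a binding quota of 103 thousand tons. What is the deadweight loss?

Competitive equilibrium: 58.35 − 0.16q = 3 + 0.1q → q* = 212.8846, p* = 24.2885.
At q = 103: demand price = 58.35 − 0.16·103 = 41.87; supply price = 3 + 0.1·103 = 13.3.
Δq = 212.8846 − 103 = 109.8846; wedge = 41.87 − 13.3 = 28.57.
Welfare loss = ½ × 109.8846 × 28.57 = $1569.70 thousand.

$1569.70 thousand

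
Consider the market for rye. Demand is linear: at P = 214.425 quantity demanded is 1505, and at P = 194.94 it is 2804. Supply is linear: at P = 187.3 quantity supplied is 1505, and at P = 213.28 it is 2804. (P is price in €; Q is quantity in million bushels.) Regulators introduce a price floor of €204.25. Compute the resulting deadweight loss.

€163.53 million

Demand slope = (194.94 − 214.425)/(2804 − 1505) = −0.015, so P = 237 − 0.015Q.
Supply slope = (213.28 − 187.3)/(2804 − 1505) = 0.02, so P = 157.2 + 0.02Q.
Competitive equilibrium: 237 − 0.015Q = 157.2 + 0.02Q → Q* = 2280, P* = 202.8.
At the floor P = 204.25, quantity demanded = (237 − 204.25)/0.015 = 2183.3333.
Sellers' marginal cost at Q' = 2183.3333: 157.2 + 0.02·2183.3333 = 200.8667.
ΔQ = 2280 − 2183.3333 = 96.6667; wedge = 204.25 − 200.8667 = 3.3833.
Deadweight loss = ½ × 96.6667 × 3.3833 = €163.53 million.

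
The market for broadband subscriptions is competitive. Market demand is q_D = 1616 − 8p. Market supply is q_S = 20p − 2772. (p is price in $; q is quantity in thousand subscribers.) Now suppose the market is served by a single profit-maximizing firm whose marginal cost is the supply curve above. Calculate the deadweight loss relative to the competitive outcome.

In inverse form: demand p = 202 − 0.125q, supply p = 138.6 + 0.05q.
Competitive equilibrium: 202 − 0.125q = 138.6 + 0.05q → q* = 362.28571, p* = 156.71429.
Marginal revenue: MR = 202 − 0.25q. Set MR = MC: 202 − 0.25q = 138.6 + 0.05q → q_m = 211.33333.
Price p_m = 202 − 0.125·211.33333 = 175.58333; MC(q_m) = 138.6 + 0.05·211.33333 = 149.16667.
Competitive q* = 362.28571, so Δq = 150.95238; wedge = 175.58333 − 149.16667 = 26.41666.
Deadweight loss = ½ × 150.95238 × 26.41666 = $1993.83 thousand.

$1993.83 thousand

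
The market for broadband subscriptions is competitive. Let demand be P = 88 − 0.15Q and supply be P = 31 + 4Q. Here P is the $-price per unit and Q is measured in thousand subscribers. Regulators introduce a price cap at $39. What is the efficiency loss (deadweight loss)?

$285.75 thousand

Competitive equilibrium: 88 − 0.15Q = 31 + 4Q → Q* = 13.73494, P* = 85.93976.
At the ceiling P = 39, quantity supplied = (39 − 31)/4 = 2.
Willingness to pay at Q' = 2: 88 − 0.15·2 = 87.7.
ΔQ = 13.73494 − 2 = 11.73494; wedge = 87.7 − 39 = 48.7.
Welfare loss = ½ × 11.73494 × 48.7 = $285.75 thousand.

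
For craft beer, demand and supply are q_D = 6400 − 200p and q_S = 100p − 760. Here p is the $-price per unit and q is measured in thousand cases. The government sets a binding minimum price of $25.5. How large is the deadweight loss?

$800.33 thousand

In inverse form: demand p = 32 − 0.005q, supply p = 7.6 + 0.01q.
Competitive equilibrium: 32 − 0.005q = 7.6 + 0.01q → q* = 1626.6667, p* = 23.8667.
At the floor p = 25.5, quantity demanded = (32 − 25.5)/0.005 = 1300.
Sellers' marginal cost at q' = 1300: 7.6 + 0.01·1300 = 20.6.
Δq = 1626.6667 − 1300 = 326.6667; wedge = 25.5 − 20.6 = 4.9.
Deadweight loss = ½ × 326.6667 × 4.9 = $800.33 thousand.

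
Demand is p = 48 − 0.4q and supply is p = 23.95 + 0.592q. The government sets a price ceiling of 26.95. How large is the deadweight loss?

182.40

Competitive equilibrium: 48 − 0.4q = 23.95 + 0.592q → q* = 24.244, p* = 38.3024.
At the ceiling p = 26.95, quantity supplied = (26.95 − 23.95)/0.592 = 5.0676.
Willingness to pay at q' = 5.0676: 48 − 0.4·5.0676 = 45.973.
Δq = 24.244 − 5.0676 = 19.1764; wedge = 45.973 − 26.95 = 19.023.
Deadweight loss = ½ × 19.1764 × 19.023 = 182.40.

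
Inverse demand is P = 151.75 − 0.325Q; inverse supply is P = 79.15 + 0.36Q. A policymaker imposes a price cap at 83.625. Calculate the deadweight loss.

2997.73

Competitive equilibrium: 151.75 − 0.325Q = 79.15 + 0.36Q → Q* = 105.9854, P* = 117.3047.
At the ceiling P = 83.625, quantity supplied = (83.625 − 79.15)/0.36 = 12.4306.
Willingness to pay at Q' = 12.4306: 151.75 − 0.325·12.4306 = 147.7101.
ΔQ = 105.9854 − 12.4306 = 93.5548; wedge = 147.7101 − 83.625 = 64.0851.
DWL = ½ × 93.5548 × 64.0851 = 2997.73.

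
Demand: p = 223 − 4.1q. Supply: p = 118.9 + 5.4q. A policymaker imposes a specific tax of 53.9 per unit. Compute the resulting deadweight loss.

152.91

Competitive equilibrium: 223 − 4.1q = 118.9 + 5.4q → q* = 10.9579, p* = 178.0726.
With the tax, the buyer price exceeds the seller price by 53.9: (223 − 4.1q) − (118.9 + 5.4q) = 53.9 → q' = 5.2842.
Δq = 10.9579 − 5.2842 = 5.6737; the wedge equals the tax, 53.9.
Deadweight loss = ½ × 5.6737 × 53.9 = 152.91.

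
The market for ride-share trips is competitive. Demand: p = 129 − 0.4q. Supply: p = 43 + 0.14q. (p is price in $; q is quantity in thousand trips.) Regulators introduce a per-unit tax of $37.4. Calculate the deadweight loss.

$1295.15 thousand

Competitive equilibrium: 129 − 0.4q = 43 + 0.14q → q* = 159.2593, p* = 65.2963.
With the tax, the buyer price exceeds the seller price by 37.4: (129 − 0.4q) − (43 + 0.14q) = 37.4 → q' = 90.
Δq = 159.2593 − 90 = 69.2593; the wedge equals the tax, 37.4.
Welfare loss = ½ × 69.2593 × 37.4 = $1295.15 thousand.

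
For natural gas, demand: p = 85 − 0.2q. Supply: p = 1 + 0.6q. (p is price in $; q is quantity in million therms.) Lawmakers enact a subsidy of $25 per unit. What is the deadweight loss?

Competitive equilibrium: 85 − 0.2q = 1 + 0.6q → q* = 105, p* = 64.
The subsidy lowers effective supply by 25: p = 0.6q − 24.
New quantity: 85 − 0.2q = 0.6q − 24 → q' = 136.25.
Overproduction Δq = 136.25 − 105 = 31.25; wedge = subsidy = 25.
Deadweight loss = ½ × 31.25 × 25 = $390.625 million.

$390.625 million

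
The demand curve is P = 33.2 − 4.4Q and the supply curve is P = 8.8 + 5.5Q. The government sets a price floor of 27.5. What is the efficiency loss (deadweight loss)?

Competitive equilibrium: 33.2 − 4.4Q = 8.8 + 5.5Q → Q* = 2.4646, P* = 22.3556.
At the floor P = 27.5, quantity demanded = (33.2 − 27.5)/4.4 = 1.2955.
Sellers' marginal cost at Q' = 1.2955: 8.8 + 5.5·1.2955 = 15.9253.
ΔQ = 2.4646 − 1.2955 = 1.1691; wedge = 27.5 − 15.9253 = 11.5747.
Welfare loss = ½ × 1.1691 × 11.5747 = 6.77.

6.77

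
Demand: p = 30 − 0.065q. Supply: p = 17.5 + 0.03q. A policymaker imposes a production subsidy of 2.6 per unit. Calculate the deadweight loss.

Competitive equilibrium: 30 − 0.065q = 17.5 + 0.03q → q* = 131.5789, p* = 21.4474.
The subsidy lowers effective supply by 2.6: p = 14.9 + 0.03q.
New quantity: 30 − 0.065q = 14.9 + 0.03q → q' = 158.9474.
Overproduction Δq = 158.9474 − 131.5789 = 27.3685; wedge = subsidy = 2.6.
Deadweight loss = ½ × 27.3685 × 2.6 = 35.58.

35.58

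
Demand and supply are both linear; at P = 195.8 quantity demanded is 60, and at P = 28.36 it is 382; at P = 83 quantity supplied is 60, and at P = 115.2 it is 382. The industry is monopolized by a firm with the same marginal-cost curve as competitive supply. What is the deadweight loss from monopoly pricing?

Demand slope = (28.36 − 195.8)/(382 − 60) = −0.52, so P = 227 − 0.52Q.
Supply slope = (115.2 − 83)/(382 − 60) = 0.1, so P = 77 + 0.1Q.
Competitive equilibrium: 227 − 0.52Q = 77 + 0.1Q → Q* = 241.9355, P* = 101.1935.
Marginal revenue: MR = 227 − 1.04Q. Set MR = MC: 227 − 1.04Q = 77 + 0.1Q → Q_m = 131.5789.
Price P_m = 227 − 0.52·131.5789 = 158.579; MC(Q_m) = 77 + 0.1·131.5789 = 90.1579.
Competitive Q* = 241.9355, so ΔQ = 110.3566; wedge = 158.579 − 90.1579 = 68.4211.
The triangle = ½ × 110.3566 × 68.4211 = 3775.36.

3775.36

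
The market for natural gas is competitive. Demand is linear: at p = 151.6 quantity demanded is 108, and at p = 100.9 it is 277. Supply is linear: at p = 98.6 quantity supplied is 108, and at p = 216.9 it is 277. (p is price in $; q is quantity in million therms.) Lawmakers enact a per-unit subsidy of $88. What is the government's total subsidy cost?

$21912 million

Demand slope = (100.9 − 151.6)/(277 − 108) = −0.3, so p = 184 − 0.3q.
Supply slope = (216.9 − 98.6)/(277 − 108) = 0.7, so p = 23 + 0.7q.
Competitive equilibrium: 184 − 0.3q = 23 + 0.7q → q* = 161, p* = 135.7.
The subsidy lowers effective supply by 88: p = 0.7q − 65.
New quantity: 184 − 0.3q = 0.7q − 65 → q' = 249.
Total subsidy cost = 88 × 249 = $21912 million.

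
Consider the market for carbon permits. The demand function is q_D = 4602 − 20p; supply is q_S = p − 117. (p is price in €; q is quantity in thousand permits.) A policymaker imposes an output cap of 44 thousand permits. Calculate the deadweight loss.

In inverse form: demand p = 230.1 − 0.05q, supply p = 117 + q.
Competitive equilibrium: 230.1 − 0.05q = 117 + q → q* = 107.7143, p* = 224.7143.
At q = 44: demand price = 230.1 − 0.05·44 = 227.9; supply price = 117 + 1·44 = 161.
Δq = 107.7143 − 44 = 63.7143; wedge = 227.9 − 161 = 66.9.
The triangle = ½ × 63.7143 × 66.9 = €2131.24 thousand.

€2131.24 thousand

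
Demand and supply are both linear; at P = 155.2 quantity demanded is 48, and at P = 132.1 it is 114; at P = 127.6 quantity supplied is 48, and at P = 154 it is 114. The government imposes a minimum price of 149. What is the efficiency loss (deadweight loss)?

Demand slope = (132.1 − 155.2)/(114 − 48) = −0.35, so P = 172 − 0.35Q.
Supply slope = (154 − 127.6)/(114 − 48) = 0.4, so P = 108.4 + 0.4Q.
Competitive equilibrium: 172 − 0.35Q = 108.4 + 0.4Q → Q* = 84.8, P* = 142.32.
At the floor P = 149, quantity demanded = (172 − 149)/0.35 = 65.7143.
Sellers' marginal cost at Q' = 65.7143: 108.4 + 0.4·65.7143 = 134.6857.
ΔQ = 84.8 − 65.7143 = 19.0857; wedge = 149 − 134.6857 = 14.3143.
Welfare loss = ½ × 19.0857 × 14.3143 = 136.60.

136.60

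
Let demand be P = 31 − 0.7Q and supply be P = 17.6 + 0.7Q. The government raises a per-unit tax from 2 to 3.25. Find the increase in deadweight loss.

Competitive equilibrium: 31 − 0.7Q = 17.6 + 0.7Q → Q* = 9.5714, P* = 24.3.
For a per-unit tax t: ΔQ = t/1.4, so DWL = ½·t·(t/1.4) = t²/2.8.
At t = 2: DWL = 1.429. At t = 3.25: DWL = 3.772.
Increase = 3.772 − 1.429 = 2.34.

2.34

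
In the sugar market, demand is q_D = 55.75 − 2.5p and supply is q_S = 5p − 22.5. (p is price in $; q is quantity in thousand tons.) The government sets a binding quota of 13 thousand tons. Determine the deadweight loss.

In inverse form: demand p = 22.3 − 0.4q, supply p = 4.5 + 0.2q.
Competitive equilibrium: 22.3 − 0.4q = 4.5 + 0.2q → q* = 29.6667, p* = 10.4333.
At q = 13: demand price = 22.3 − 0.4·13 = 17.1; supply price = 4.5 + 0.2·13 = 7.1.
Δq = 29.6667 − 13 = 16.6667; wedge = 17.1 − 7.1 = 10.
Deadweight loss = ½ × 16.6667 × 10 = $83.33 thousand.

$83.33 thousand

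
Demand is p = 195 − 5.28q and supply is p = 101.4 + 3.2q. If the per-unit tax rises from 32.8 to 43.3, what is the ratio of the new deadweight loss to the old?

1.743

Competitive equilibrium: 195 − 5.28q = 101.4 + 3.2q → q* = 11.0377, p* = 136.7208.
For a per-unit tax t: Δq = t/8.48, so DWL = ½·t·(t/8.48) = t²/16.96.
At t = 32.8: DWL = 63.434. At t = 43.3: DWL = 110.548.
Ratio = (43.3/32.8)² = 1.743.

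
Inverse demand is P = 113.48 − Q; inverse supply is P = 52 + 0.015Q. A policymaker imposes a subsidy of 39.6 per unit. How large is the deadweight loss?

Competitive equilibrium: 113.48 − Q = 52 + 0.015Q → Q* = 60.5714, P* = 52.9086.
The subsidy lowers effective supply by 39.6: P = 12.4 + 0.015Q.
New quantity: 113.48 − Q = 12.4 + 0.015Q → Q' = 99.5862.
Overproduction ΔQ = 99.5862 − 60.5714 = 39.0148; wedge = subsidy = 39.6.
The triangle = ½ × 39.0148 × 39.6 = 772.49.

772.49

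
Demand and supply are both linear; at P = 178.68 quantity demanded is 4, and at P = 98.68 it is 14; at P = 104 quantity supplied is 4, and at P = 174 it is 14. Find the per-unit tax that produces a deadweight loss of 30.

Demand slope = (98.68 − 178.68)/(14 − 4) = −8, so P = 210.68 − 8Q.
Supply slope = (174 − 104)/(14 − 4) = 7, so P = 76 + 7Q.
Competitive equilibrium: 210.68 − 8Q = 76 + 7Q → Q* = 8.9787, P* = 138.8507.
A tax t gives ΔQ = t/15 and wedge t, so DWL = t²/30.
t²/30 = 30 → t² = 900 → t = 30.

30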